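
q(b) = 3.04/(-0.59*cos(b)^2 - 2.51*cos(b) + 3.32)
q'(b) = 3.04*(-1.18*sin(b)*cos(b) - 2.51*sin(b))/(-0.59*cos(b)^2 - 2.51*cos(b) + 3.32)^2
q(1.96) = 0.73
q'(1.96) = -0.33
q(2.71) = 0.59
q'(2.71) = -0.07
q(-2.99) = 0.58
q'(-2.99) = 0.02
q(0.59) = 3.68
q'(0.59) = -8.63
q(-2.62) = 0.60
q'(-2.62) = 0.09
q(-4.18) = 0.68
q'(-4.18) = -0.25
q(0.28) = 8.38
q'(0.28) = -23.26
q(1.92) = 0.74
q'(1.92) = -0.36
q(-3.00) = 0.58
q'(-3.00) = 0.02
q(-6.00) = 8.31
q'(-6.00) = -23.10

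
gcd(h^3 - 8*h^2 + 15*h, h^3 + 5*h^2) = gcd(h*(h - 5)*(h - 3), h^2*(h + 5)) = h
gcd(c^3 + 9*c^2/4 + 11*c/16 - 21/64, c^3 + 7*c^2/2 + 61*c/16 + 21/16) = c^2 + 5*c/2 + 21/16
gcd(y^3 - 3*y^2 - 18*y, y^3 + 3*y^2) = y^2 + 3*y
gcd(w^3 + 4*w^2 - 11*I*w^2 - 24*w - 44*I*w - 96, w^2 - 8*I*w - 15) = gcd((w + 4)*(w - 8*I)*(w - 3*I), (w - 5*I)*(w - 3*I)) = w - 3*I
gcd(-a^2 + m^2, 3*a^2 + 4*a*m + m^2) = a + m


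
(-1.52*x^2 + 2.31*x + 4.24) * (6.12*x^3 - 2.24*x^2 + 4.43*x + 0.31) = -9.3024*x^5 + 17.542*x^4 + 14.0408*x^3 + 0.264499999999998*x^2 + 19.4993*x + 1.3144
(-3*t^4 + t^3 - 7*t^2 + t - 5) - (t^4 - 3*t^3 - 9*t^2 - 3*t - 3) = -4*t^4 + 4*t^3 + 2*t^2 + 4*t - 2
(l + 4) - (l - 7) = 11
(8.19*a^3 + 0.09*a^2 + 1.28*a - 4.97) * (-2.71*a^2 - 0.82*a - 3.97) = -22.1949*a^5 - 6.9597*a^4 - 36.0569*a^3 + 12.0618*a^2 - 1.0062*a + 19.7309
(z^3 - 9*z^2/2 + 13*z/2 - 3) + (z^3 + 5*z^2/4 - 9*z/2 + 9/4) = 2*z^3 - 13*z^2/4 + 2*z - 3/4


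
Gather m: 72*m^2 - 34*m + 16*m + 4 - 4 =72*m^2 - 18*m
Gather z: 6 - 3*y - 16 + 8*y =5*y - 10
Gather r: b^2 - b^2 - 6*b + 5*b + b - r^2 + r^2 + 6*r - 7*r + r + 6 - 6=0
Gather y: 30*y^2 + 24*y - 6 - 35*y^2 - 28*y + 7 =-5*y^2 - 4*y + 1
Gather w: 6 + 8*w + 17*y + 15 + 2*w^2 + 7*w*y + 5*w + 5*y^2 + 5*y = 2*w^2 + w*(7*y + 13) + 5*y^2 + 22*y + 21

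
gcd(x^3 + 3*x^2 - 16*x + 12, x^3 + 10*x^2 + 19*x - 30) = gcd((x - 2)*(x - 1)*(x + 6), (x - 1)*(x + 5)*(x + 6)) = x^2 + 5*x - 6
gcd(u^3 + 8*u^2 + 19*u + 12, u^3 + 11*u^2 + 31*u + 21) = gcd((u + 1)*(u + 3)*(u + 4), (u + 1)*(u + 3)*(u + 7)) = u^2 + 4*u + 3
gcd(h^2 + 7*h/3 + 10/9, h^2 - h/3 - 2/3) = h + 2/3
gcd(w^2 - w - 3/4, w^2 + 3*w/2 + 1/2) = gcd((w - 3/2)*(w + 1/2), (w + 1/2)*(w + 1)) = w + 1/2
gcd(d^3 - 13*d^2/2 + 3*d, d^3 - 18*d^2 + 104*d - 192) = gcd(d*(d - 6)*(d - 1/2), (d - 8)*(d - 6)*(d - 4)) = d - 6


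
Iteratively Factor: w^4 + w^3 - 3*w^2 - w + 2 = (w - 1)*(w^3 + 2*w^2 - w - 2) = (w - 1)^2*(w^2 + 3*w + 2) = (w - 1)^2*(w + 2)*(w + 1)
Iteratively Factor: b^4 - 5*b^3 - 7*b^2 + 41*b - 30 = (b - 5)*(b^3 - 7*b + 6) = (b - 5)*(b - 2)*(b^2 + 2*b - 3) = (b - 5)*(b - 2)*(b - 1)*(b + 3)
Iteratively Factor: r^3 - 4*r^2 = (r)*(r^2 - 4*r) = r^2*(r - 4)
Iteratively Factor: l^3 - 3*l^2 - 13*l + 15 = (l - 5)*(l^2 + 2*l - 3) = (l - 5)*(l - 1)*(l + 3)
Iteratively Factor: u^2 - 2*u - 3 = (u + 1)*(u - 3)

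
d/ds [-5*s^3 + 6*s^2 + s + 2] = -15*s^2 + 12*s + 1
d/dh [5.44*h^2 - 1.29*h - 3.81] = 10.88*h - 1.29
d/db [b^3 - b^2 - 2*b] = 3*b^2 - 2*b - 2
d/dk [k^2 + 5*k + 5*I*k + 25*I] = 2*k + 5 + 5*I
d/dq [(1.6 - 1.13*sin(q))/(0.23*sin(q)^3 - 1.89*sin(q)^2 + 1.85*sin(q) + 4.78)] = (0.5198*sin(q)^3 - 3.2397*sin(q)^2 + 6.048*sin(q) - 8.3614)*cos(q)/(0.0529*sin(q)^6 - 0.8694*sin(q)^5 + 4.4231*sin(q)^4 - 4.7942*sin(q)^3 - 14.6459*sin(q)^2 + 17.686*sin(q) + 22.8484)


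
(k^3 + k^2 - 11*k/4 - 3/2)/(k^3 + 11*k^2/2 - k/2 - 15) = (k + 1/2)/(k + 5)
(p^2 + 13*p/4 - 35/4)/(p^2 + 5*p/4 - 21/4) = (p + 5)/(p + 3)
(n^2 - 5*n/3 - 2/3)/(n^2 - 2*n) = (n + 1/3)/n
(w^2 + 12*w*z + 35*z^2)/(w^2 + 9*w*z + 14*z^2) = (w + 5*z)/(w + 2*z)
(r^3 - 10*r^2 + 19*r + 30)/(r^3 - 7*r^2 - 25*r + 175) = (r^2 - 5*r - 6)/(r^2 - 2*r - 35)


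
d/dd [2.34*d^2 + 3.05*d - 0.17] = 4.68*d + 3.05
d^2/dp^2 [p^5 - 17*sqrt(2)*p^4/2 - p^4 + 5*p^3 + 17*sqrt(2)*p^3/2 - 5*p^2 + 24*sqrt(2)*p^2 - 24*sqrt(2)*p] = 20*p^3 - 102*sqrt(2)*p^2 - 12*p^2 + 30*p + 51*sqrt(2)*p - 10 + 48*sqrt(2)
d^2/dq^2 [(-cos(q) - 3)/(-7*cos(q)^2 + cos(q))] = (-595*sin(q)^4/cos(q)^3 + 49*sin(q)^2 + 112 - 311/cos(q) - 126/cos(q)^2 + 601/cos(q)^3)/(7*cos(q) - 1)^3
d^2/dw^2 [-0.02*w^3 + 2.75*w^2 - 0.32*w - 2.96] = 5.5 - 0.12*w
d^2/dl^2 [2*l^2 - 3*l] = 4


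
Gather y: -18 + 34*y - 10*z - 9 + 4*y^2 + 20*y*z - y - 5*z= 4*y^2 + y*(20*z + 33) - 15*z - 27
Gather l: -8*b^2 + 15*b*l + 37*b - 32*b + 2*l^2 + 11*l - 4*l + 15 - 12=-8*b^2 + 5*b + 2*l^2 + l*(15*b + 7) + 3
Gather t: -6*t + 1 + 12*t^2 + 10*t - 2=12*t^2 + 4*t - 1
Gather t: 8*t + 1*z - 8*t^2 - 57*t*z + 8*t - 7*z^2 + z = -8*t^2 + t*(16 - 57*z) - 7*z^2 + 2*z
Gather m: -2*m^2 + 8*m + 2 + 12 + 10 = -2*m^2 + 8*m + 24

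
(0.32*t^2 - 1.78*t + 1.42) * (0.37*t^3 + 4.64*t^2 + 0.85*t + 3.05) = 0.1184*t^5 + 0.8262*t^4 - 7.4618*t^3 + 6.0518*t^2 - 4.222*t + 4.331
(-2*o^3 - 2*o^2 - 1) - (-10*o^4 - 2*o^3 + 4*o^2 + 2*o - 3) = 10*o^4 - 6*o^2 - 2*o + 2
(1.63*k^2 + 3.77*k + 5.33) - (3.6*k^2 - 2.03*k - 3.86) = -1.97*k^2 + 5.8*k + 9.19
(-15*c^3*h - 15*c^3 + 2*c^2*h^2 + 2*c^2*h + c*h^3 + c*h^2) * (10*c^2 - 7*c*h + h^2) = -150*c^5*h - 150*c^5 + 125*c^4*h^2 + 125*c^4*h - 19*c^3*h^3 - 19*c^3*h^2 - 5*c^2*h^4 - 5*c^2*h^3 + c*h^5 + c*h^4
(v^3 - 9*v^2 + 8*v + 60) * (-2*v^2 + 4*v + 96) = -2*v^5 + 22*v^4 + 44*v^3 - 952*v^2 + 1008*v + 5760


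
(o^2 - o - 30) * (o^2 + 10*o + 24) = o^4 + 9*o^3 - 16*o^2 - 324*o - 720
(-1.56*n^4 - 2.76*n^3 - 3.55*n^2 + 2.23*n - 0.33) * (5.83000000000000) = -9.0948*n^4 - 16.0908*n^3 - 20.6965*n^2 + 13.0009*n - 1.9239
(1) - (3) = -2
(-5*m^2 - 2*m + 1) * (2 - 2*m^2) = 10*m^4 + 4*m^3 - 12*m^2 - 4*m + 2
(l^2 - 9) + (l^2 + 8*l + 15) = 2*l^2 + 8*l + 6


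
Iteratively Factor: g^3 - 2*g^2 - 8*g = (g)*(g^2 - 2*g - 8) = g*(g - 4)*(g + 2)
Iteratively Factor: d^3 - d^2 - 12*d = (d + 3)*(d^2 - 4*d) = d*(d + 3)*(d - 4)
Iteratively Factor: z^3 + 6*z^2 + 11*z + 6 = (z + 1)*(z^2 + 5*z + 6) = (z + 1)*(z + 2)*(z + 3)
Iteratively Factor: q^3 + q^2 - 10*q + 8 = (q - 1)*(q^2 + 2*q - 8) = (q - 2)*(q - 1)*(q + 4)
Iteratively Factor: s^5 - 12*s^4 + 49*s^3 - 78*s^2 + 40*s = (s - 1)*(s^4 - 11*s^3 + 38*s^2 - 40*s) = (s - 4)*(s - 1)*(s^3 - 7*s^2 + 10*s) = (s - 5)*(s - 4)*(s - 1)*(s^2 - 2*s) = s*(s - 5)*(s - 4)*(s - 1)*(s - 2)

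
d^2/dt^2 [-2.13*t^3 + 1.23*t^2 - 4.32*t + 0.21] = 2.46 - 12.78*t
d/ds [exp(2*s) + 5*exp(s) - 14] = (2*exp(s) + 5)*exp(s)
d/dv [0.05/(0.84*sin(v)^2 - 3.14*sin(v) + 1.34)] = (0.157 - 0.084*sin(v))*cos(v)/(0.84*sin(v)^2 - 3.14*sin(v) + 1.34)^2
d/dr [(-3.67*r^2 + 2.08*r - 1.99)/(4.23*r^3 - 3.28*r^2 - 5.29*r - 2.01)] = (15.5241*r^4 - 17.5968*r^3 + 51.4898*r^2 + 1.699*r - 14.7079)/(17.8929*r^6 - 27.7488*r^5 - 33.995*r^4 + 17.6978*r^3 + 41.1697*r^2 + 21.2658*r + 4.0401)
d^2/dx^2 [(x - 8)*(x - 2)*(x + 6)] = 6*x - 8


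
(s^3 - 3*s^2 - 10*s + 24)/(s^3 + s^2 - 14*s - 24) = (s - 2)/(s + 2)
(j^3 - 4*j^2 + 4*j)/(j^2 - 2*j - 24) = j*(-j^2 + 4*j - 4)/(-j^2 + 2*j + 24)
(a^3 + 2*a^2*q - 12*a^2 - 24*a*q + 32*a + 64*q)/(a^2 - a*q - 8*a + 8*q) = (-a^2 - 2*a*q + 4*a + 8*q)/(-a + q)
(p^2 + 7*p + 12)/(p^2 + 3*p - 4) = (p + 3)/(p - 1)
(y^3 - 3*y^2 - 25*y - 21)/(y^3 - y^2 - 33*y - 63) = (y + 1)/(y + 3)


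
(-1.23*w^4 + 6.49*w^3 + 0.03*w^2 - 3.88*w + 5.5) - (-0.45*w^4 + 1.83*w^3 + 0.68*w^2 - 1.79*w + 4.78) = -0.78*w^4 + 4.66*w^3 - 0.65*w^2 - 2.09*w + 0.72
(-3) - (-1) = -2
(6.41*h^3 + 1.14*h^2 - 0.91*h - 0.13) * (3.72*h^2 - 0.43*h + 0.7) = 23.8452*h^5 + 1.4845*h^4 + 0.6116*h^3 + 0.7057*h^2 - 0.5811*h - 0.091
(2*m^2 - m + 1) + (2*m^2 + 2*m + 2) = 4*m^2 + m + 3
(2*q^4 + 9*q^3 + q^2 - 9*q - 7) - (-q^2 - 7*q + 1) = 2*q^4 + 9*q^3 + 2*q^2 - 2*q - 8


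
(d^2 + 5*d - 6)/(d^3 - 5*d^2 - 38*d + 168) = (d - 1)/(d^2 - 11*d + 28)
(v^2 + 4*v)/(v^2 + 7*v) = (v + 4)/(v + 7)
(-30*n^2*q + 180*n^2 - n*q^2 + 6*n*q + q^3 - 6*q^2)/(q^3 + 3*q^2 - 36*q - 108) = (-30*n^2 - n*q + q^2)/(q^2 + 9*q + 18)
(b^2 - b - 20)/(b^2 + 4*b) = (b - 5)/b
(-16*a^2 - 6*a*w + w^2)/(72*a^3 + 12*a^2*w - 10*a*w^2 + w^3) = (-8*a + w)/(36*a^2 - 12*a*w + w^2)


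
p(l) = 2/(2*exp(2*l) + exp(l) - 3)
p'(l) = 2*(-4*exp(2*l) - exp(l))/(2*exp(2*l) + exp(l) - 3)^2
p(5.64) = 0.00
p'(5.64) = -0.00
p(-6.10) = -0.67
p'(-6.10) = -0.00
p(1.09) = 0.11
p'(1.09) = -0.25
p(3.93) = 0.00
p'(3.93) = -0.00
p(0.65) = 0.32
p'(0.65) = -0.85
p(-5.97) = -0.67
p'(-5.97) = -0.00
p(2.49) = 0.01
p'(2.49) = -0.01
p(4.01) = 0.00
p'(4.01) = -0.00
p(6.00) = 0.00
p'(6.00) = 0.00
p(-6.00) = -0.67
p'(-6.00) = 0.00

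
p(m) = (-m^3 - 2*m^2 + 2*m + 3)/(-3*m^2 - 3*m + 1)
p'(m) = (6*m + 3)*(-m^3 - 2*m^2 + 2*m + 3)/(-3*m^2 - 3*m + 1)^2 + (-3*m^2 - 4*m + 2)/(-3*m^2 - 3*m + 1)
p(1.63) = 0.29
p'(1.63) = 0.75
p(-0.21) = 1.67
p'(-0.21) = 3.75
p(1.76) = 0.38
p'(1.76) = 0.68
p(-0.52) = 0.89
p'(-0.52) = 1.81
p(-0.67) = 0.64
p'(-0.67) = 1.61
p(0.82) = -0.79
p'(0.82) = 2.75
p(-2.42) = -0.07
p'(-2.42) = 0.55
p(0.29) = -27.70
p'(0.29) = 1068.67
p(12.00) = 4.26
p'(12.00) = 0.34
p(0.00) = 3.00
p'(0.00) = 11.00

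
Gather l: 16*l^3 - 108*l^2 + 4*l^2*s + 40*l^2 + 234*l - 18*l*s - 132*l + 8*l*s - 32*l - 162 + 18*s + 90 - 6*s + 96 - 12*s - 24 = 16*l^3 + l^2*(4*s - 68) + l*(70 - 10*s)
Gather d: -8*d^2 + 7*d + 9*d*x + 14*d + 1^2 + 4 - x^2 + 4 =-8*d^2 + d*(9*x + 21) - x^2 + 9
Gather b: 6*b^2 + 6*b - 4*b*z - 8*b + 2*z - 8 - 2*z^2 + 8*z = 6*b^2 + b*(-4*z - 2) - 2*z^2 + 10*z - 8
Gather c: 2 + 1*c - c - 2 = 0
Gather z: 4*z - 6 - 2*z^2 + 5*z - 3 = -2*z^2 + 9*z - 9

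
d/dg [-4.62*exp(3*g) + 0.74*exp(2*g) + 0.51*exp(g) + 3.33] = (-13.86*exp(2*g) + 1.48*exp(g) + 0.51)*exp(g)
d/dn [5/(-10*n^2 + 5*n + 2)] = 25*(4*n - 1)/(-10*n^2 + 5*n + 2)^2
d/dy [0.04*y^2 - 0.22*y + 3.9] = 0.08*y - 0.22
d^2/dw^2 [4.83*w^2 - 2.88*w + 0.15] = 9.66000000000000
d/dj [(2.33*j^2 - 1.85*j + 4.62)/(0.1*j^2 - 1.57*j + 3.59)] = (-3.4731*j^2 + 15.8054*j + 0.6119)/(0.01*j^4 - 0.314*j^3 + 3.1829*j^2 - 11.2726*j + 12.8881)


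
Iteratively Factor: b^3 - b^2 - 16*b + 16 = (b - 4)*(b^2 + 3*b - 4) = (b - 4)*(b - 1)*(b + 4)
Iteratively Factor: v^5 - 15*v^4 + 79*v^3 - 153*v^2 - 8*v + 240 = (v - 4)*(v^4 - 11*v^3 + 35*v^2 - 13*v - 60) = (v - 5)*(v - 4)*(v^3 - 6*v^2 + 5*v + 12) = (v - 5)*(v - 4)*(v - 3)*(v^2 - 3*v - 4) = (v - 5)*(v - 4)^2*(v - 3)*(v + 1)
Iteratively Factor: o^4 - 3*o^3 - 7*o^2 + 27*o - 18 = (o - 1)*(o^3 - 2*o^2 - 9*o + 18) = (o - 2)*(o - 1)*(o^2 - 9) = (o - 3)*(o - 2)*(o - 1)*(o + 3)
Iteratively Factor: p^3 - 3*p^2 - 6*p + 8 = (p + 2)*(p^2 - 5*p + 4) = (p - 1)*(p + 2)*(p - 4)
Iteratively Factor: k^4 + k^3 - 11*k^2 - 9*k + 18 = (k - 3)*(k^3 + 4*k^2 + k - 6) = (k - 3)*(k + 3)*(k^2 + k - 2) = (k - 3)*(k - 1)*(k + 3)*(k + 2)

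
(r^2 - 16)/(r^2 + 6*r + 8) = (r - 4)/(r + 2)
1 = 1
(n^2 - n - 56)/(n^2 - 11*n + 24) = (n + 7)/(n - 3)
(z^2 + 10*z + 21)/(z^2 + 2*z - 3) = (z + 7)/(z - 1)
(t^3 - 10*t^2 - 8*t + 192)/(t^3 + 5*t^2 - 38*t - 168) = (t - 8)/(t + 7)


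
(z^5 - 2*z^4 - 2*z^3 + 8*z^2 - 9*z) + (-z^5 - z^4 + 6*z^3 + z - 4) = -3*z^4 + 4*z^3 + 8*z^2 - 8*z - 4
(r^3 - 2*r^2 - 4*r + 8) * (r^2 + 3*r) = r^5 + r^4 - 10*r^3 - 4*r^2 + 24*r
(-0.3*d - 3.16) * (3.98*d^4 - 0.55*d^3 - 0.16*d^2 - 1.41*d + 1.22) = -1.194*d^5 - 12.4118*d^4 + 1.786*d^3 + 0.9286*d^2 + 4.0896*d - 3.8552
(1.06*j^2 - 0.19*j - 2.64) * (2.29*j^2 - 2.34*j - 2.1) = 2.4274*j^4 - 2.9155*j^3 - 7.827*j^2 + 6.5766*j + 5.544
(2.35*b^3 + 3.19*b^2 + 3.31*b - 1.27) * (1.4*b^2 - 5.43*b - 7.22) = 3.29*b^5 - 8.2945*b^4 - 29.6547*b^3 - 42.7831*b^2 - 17.0021*b + 9.1694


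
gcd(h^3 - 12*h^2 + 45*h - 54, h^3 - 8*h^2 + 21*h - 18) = h^2 - 6*h + 9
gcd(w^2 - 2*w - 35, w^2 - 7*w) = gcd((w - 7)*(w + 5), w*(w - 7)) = w - 7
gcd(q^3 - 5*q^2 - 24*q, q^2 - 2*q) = q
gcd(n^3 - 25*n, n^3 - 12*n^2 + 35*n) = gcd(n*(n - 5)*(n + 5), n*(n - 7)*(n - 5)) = n^2 - 5*n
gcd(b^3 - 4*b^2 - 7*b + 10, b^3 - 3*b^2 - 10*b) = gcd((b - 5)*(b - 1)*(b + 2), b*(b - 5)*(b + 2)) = b^2 - 3*b - 10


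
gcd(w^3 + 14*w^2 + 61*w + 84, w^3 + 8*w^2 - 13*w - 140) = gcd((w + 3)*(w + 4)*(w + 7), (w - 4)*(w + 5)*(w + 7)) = w + 7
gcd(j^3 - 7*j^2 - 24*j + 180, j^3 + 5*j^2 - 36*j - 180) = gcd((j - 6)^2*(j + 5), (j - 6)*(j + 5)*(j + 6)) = j^2 - j - 30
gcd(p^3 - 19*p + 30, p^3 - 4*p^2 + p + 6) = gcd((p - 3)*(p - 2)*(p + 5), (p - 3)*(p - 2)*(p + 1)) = p^2 - 5*p + 6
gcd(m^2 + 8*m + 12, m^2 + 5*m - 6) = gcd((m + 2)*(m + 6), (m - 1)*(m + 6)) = m + 6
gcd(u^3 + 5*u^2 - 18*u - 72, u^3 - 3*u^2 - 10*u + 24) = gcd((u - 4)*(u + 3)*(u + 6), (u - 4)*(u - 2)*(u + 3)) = u^2 - u - 12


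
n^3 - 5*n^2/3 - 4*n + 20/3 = (n - 2)*(n - 5/3)*(n + 2)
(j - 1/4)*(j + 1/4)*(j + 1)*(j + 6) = j^4 + 7*j^3 + 95*j^2/16 - 7*j/16 - 3/8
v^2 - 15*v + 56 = (v - 8)*(v - 7)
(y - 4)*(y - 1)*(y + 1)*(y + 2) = y^4 - 2*y^3 - 9*y^2 + 2*y + 8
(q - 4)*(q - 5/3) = q^2 - 17*q/3 + 20/3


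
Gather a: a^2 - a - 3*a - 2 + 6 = a^2 - 4*a + 4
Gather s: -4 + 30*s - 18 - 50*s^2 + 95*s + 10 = -50*s^2 + 125*s - 12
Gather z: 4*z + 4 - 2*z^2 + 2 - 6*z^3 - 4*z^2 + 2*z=-6*z^3 - 6*z^2 + 6*z + 6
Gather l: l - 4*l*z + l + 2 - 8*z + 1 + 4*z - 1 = l*(2 - 4*z) - 4*z + 2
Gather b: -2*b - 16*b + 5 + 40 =45 - 18*b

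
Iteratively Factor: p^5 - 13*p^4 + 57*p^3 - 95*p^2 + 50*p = (p)*(p^4 - 13*p^3 + 57*p^2 - 95*p + 50) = p*(p - 5)*(p^3 - 8*p^2 + 17*p - 10) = p*(p - 5)*(p - 2)*(p^2 - 6*p + 5) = p*(p - 5)*(p - 2)*(p - 1)*(p - 5)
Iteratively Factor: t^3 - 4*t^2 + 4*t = (t - 2)*(t^2 - 2*t) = t*(t - 2)*(t - 2)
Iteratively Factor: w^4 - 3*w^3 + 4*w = (w + 1)*(w^3 - 4*w^2 + 4*w) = w*(w + 1)*(w^2 - 4*w + 4) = w*(w - 2)*(w + 1)*(w - 2)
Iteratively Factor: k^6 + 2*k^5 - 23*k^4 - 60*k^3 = (k - 5)*(k^5 + 7*k^4 + 12*k^3) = k*(k - 5)*(k^4 + 7*k^3 + 12*k^2) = k*(k - 5)*(k + 4)*(k^3 + 3*k^2) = k^2*(k - 5)*(k + 4)*(k^2 + 3*k) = k^2*(k - 5)*(k + 3)*(k + 4)*(k)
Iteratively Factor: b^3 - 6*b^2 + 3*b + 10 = (b - 2)*(b^2 - 4*b - 5) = (b - 2)*(b + 1)*(b - 5)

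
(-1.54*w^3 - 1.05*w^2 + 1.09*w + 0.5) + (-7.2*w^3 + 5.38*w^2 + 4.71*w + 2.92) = -8.74*w^3 + 4.33*w^2 + 5.8*w + 3.42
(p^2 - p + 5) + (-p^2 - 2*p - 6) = -3*p - 1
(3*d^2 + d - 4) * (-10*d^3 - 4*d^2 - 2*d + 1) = -30*d^5 - 22*d^4 + 30*d^3 + 17*d^2 + 9*d - 4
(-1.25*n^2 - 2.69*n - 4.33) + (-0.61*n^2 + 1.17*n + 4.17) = -1.86*n^2 - 1.52*n - 0.16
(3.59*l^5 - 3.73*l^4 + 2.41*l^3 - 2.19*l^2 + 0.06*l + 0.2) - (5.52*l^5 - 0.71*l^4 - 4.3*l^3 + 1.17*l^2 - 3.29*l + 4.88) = -1.93*l^5 - 3.02*l^4 + 6.71*l^3 - 3.36*l^2 + 3.35*l - 4.68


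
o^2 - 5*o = o*(o - 5)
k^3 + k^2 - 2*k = k*(k - 1)*(k + 2)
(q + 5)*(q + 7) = q^2 + 12*q + 35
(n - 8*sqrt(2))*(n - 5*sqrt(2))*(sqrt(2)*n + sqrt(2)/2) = sqrt(2)*n^3 - 26*n^2 + sqrt(2)*n^2/2 - 13*n + 80*sqrt(2)*n + 40*sqrt(2)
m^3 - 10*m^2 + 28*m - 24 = (m - 6)*(m - 2)^2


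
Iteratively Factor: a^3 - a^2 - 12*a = (a)*(a^2 - a - 12) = a*(a - 4)*(a + 3)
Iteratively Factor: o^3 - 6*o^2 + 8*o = (o)*(o^2 - 6*o + 8) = o*(o - 4)*(o - 2)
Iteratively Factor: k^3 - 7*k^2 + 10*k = (k - 5)*(k^2 - 2*k) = (k - 5)*(k - 2)*(k)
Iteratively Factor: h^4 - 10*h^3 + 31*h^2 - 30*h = (h)*(h^3 - 10*h^2 + 31*h - 30) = h*(h - 3)*(h^2 - 7*h + 10) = h*(h - 3)*(h - 2)*(h - 5)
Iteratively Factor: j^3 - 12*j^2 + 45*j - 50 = (j - 5)*(j^2 - 7*j + 10) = (j - 5)^2*(j - 2)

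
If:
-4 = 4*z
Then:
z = -1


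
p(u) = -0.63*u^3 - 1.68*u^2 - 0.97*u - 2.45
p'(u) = -1.89*u^2 - 3.36*u - 0.97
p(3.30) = -46.59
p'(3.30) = -32.64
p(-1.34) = -2.65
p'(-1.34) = 0.14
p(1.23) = -7.36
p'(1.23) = -7.96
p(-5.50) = 56.88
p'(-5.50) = -39.66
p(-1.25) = -2.63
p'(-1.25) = 0.28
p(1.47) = -9.51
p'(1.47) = -9.99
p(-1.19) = -2.61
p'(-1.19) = 0.35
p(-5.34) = 50.76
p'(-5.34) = -36.92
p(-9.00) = 329.47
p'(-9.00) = -123.82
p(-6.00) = 78.97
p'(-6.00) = -48.85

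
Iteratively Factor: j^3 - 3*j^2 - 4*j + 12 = (j - 2)*(j^2 - j - 6) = (j - 3)*(j - 2)*(j + 2)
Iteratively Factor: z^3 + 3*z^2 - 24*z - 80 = (z + 4)*(z^2 - z - 20) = (z + 4)^2*(z - 5)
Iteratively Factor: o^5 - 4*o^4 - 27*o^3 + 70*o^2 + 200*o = (o - 5)*(o^4 + o^3 - 22*o^2 - 40*o) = (o - 5)*(o + 2)*(o^3 - o^2 - 20*o) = (o - 5)^2*(o + 2)*(o^2 + 4*o) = (o - 5)^2*(o + 2)*(o + 4)*(o)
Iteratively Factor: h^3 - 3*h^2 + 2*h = (h - 2)*(h^2 - h) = h*(h - 2)*(h - 1)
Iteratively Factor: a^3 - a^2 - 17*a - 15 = (a + 3)*(a^2 - 4*a - 5) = (a + 1)*(a + 3)*(a - 5)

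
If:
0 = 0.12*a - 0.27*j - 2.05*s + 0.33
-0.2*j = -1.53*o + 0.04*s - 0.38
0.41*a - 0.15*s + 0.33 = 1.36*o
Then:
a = -3.51746860624145*s - 1.36105930622902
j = 0.617306975009325 - 9.15591197314435*s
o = -1.17070744746985*s - 0.167672290848454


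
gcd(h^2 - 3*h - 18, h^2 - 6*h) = h - 6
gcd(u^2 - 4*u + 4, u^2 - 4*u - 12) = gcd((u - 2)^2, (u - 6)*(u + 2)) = 1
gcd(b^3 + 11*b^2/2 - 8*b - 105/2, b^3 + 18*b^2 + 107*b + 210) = b + 5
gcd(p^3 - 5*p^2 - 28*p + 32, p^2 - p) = p - 1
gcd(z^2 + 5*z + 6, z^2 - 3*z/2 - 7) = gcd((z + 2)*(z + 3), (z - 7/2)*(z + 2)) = z + 2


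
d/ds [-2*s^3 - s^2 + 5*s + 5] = -6*s^2 - 2*s + 5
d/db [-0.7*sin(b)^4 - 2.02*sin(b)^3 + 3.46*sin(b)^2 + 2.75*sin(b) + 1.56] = (-2.8*sin(b)^3 - 6.06*sin(b)^2 + 6.92*sin(b) + 2.75)*cos(b)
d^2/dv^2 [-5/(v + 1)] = -10/(v + 1)^3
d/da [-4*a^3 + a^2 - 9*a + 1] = -12*a^2 + 2*a - 9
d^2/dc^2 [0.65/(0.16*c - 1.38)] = 0.03328/(0.16*c - 1.38)^3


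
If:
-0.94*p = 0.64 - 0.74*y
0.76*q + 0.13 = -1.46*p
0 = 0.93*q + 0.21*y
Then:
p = 0.01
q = -0.20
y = 0.88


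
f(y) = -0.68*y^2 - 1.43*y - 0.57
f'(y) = -1.36*y - 1.43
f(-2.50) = -1.24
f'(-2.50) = 1.97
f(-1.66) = -0.07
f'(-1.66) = 0.83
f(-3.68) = -4.52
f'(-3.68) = 3.57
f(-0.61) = 0.05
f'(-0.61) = -0.60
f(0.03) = -0.61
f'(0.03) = -1.47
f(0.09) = -0.70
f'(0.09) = -1.55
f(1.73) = -5.08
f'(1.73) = -3.78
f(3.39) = -13.23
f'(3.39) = -6.04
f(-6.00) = -16.47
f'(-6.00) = 6.73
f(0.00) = -0.57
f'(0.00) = -1.43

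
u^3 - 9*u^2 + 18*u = u*(u - 6)*(u - 3)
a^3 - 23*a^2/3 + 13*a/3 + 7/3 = (a - 7)*(a - 1)*(a + 1/3)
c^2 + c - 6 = (c - 2)*(c + 3)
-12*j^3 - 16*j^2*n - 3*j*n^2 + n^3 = (-6*j + n)*(j + n)*(2*j + n)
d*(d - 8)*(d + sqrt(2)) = d^3 - 8*d^2 + sqrt(2)*d^2 - 8*sqrt(2)*d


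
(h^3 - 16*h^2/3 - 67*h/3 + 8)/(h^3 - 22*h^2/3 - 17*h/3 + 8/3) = (h + 3)/(h + 1)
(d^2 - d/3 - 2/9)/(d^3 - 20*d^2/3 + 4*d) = (d + 1/3)/(d*(d - 6))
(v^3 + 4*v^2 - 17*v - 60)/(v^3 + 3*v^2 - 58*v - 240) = (v^2 - v - 12)/(v^2 - 2*v - 48)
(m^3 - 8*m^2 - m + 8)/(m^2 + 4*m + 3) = (m^2 - 9*m + 8)/(m + 3)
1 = 1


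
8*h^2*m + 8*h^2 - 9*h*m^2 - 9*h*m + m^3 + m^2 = (-8*h + m)*(-h + m)*(m + 1)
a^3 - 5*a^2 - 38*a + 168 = (a - 7)*(a - 4)*(a + 6)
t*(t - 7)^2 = t^3 - 14*t^2 + 49*t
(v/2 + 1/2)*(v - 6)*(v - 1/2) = v^3/2 - 11*v^2/4 - 7*v/4 + 3/2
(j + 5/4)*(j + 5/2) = j^2 + 15*j/4 + 25/8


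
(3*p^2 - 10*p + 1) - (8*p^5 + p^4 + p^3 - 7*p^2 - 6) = -8*p^5 - p^4 - p^3 + 10*p^2 - 10*p + 7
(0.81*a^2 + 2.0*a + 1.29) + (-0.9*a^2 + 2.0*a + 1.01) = -0.09*a^2 + 4.0*a + 2.3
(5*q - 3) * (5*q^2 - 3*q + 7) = 25*q^3 - 30*q^2 + 44*q - 21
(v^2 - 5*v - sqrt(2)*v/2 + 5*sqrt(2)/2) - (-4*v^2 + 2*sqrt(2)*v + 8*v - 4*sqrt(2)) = 5*v^2 - 13*v - 5*sqrt(2)*v/2 + 13*sqrt(2)/2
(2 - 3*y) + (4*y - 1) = y + 1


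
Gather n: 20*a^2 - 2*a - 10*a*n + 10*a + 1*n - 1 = 20*a^2 + 8*a + n*(1 - 10*a) - 1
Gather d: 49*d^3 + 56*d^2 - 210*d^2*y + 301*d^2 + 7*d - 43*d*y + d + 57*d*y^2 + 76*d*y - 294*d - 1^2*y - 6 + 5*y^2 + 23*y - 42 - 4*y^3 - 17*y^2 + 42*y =49*d^3 + d^2*(357 - 210*y) + d*(57*y^2 + 33*y - 286) - 4*y^3 - 12*y^2 + 64*y - 48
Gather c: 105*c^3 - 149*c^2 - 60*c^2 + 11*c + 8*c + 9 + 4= 105*c^3 - 209*c^2 + 19*c + 13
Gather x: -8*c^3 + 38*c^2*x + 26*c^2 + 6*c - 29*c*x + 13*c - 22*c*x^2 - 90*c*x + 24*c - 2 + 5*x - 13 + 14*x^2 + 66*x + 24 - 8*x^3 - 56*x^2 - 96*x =-8*c^3 + 26*c^2 + 43*c - 8*x^3 + x^2*(-22*c - 42) + x*(38*c^2 - 119*c - 25) + 9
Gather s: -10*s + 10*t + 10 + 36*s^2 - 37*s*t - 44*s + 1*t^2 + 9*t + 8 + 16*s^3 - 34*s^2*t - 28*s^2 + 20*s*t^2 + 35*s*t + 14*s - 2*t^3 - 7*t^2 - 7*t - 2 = 16*s^3 + s^2*(8 - 34*t) + s*(20*t^2 - 2*t - 40) - 2*t^3 - 6*t^2 + 12*t + 16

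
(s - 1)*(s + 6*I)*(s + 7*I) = s^3 - s^2 + 13*I*s^2 - 42*s - 13*I*s + 42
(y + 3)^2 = y^2 + 6*y + 9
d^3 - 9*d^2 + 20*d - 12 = (d - 6)*(d - 2)*(d - 1)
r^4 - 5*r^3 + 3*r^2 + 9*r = r*(r - 3)^2*(r + 1)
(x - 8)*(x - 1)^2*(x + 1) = x^4 - 9*x^3 + 7*x^2 + 9*x - 8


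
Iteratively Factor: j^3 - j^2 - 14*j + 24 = (j - 2)*(j^2 + j - 12) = (j - 3)*(j - 2)*(j + 4)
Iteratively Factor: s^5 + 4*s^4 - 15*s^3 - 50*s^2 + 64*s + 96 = (s + 4)*(s^4 - 15*s^2 + 10*s + 24) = (s - 3)*(s + 4)*(s^3 + 3*s^2 - 6*s - 8) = (s - 3)*(s - 2)*(s + 4)*(s^2 + 5*s + 4) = (s - 3)*(s - 2)*(s + 4)^2*(s + 1)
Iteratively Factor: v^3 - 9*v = (v - 3)*(v^2 + 3*v) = (v - 3)*(v + 3)*(v)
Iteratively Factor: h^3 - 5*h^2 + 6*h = (h)*(h^2 - 5*h + 6) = h*(h - 3)*(h - 2)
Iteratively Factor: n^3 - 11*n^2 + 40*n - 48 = (n - 4)*(n^2 - 7*n + 12) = (n - 4)*(n - 3)*(n - 4)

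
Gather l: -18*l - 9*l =-27*l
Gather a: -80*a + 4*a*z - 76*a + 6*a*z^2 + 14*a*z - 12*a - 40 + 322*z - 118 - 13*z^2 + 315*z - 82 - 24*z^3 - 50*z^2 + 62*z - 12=a*(6*z^2 + 18*z - 168) - 24*z^3 - 63*z^2 + 699*z - 252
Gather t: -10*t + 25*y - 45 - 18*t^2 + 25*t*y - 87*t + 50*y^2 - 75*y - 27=-18*t^2 + t*(25*y - 97) + 50*y^2 - 50*y - 72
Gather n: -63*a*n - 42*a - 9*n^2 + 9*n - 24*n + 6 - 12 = -42*a - 9*n^2 + n*(-63*a - 15) - 6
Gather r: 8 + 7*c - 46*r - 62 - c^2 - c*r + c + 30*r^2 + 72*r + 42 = -c^2 + 8*c + 30*r^2 + r*(26 - c) - 12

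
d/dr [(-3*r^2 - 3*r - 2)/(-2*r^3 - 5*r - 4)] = (3*(2*r + 1)*(2*r^3 + 5*r + 4) - (6*r^2 + 5)*(3*r^2 + 3*r + 2))/(2*r^3 + 5*r + 4)^2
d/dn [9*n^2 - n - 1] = 18*n - 1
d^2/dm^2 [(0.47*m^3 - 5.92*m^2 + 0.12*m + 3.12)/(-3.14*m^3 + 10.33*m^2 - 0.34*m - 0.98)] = (1.4210854715202e-14*m^7 + 86.2476360000001*m^6 - 4.08827999999903*m^5 - 366.355104*m^4 + 1370.782644*m^3 - 1654.501368*m^2 + 113.356392*m - 52.440256)/(30.959144*m^9 - 305.549004*m^8 + 1015.25463*m^7 - 1139.485561*m^6 - 80.792826*m^5 + 316.41921*m^4 - 11.565464*m^3 - 29.422932*m^2 + 0.979608*m + 0.941192)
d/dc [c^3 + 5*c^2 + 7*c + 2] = 3*c^2 + 10*c + 7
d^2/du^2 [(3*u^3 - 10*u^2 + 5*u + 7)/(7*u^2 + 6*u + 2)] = 2*(731*u^3 + 1557*u^2 + 708*u + 54)/(343*u^6 + 882*u^5 + 1050*u^4 + 720*u^3 + 300*u^2 + 72*u + 8)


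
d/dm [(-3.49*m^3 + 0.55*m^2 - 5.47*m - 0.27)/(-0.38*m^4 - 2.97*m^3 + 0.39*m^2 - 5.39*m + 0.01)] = (-1.3262*m^6 + 0.417999999999999*m^5 - 5.9634*m^4 + 4.72000000000001*m^3 - 3.3416*m^2 + 0.221599999999999*m - 1.51)/(0.1444*m^8 + 2.2572*m^7 + 8.5245*m^6 + 1.7798*m^5 + 32.1611*m^4 - 4.2636*m^3 + 29.0599*m^2 - 0.1078*m + 0.0001)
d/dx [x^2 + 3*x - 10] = 2*x + 3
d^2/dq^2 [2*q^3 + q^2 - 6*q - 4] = 12*q + 2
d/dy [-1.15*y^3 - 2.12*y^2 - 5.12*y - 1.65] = -3.45*y^2 - 4.24*y - 5.12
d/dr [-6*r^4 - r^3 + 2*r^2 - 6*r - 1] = -24*r^3 - 3*r^2 + 4*r - 6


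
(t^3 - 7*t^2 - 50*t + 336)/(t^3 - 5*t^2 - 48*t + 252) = (t - 8)/(t - 6)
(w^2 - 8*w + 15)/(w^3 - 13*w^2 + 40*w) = (w - 3)/(w*(w - 8))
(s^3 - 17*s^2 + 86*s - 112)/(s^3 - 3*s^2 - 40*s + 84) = (s - 8)/(s + 6)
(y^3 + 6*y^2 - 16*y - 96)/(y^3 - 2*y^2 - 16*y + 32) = (y + 6)/(y - 2)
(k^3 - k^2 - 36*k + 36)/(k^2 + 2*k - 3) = (k^2 - 36)/(k + 3)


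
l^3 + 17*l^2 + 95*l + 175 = (l + 5)^2*(l + 7)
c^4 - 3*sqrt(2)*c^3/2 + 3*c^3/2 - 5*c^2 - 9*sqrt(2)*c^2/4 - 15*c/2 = c*(c + 3/2)*(c - 5*sqrt(2)/2)*(c + sqrt(2))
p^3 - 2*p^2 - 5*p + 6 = (p - 3)*(p - 1)*(p + 2)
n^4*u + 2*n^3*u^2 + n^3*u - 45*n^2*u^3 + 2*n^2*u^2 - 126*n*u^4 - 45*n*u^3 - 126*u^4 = (n - 7*u)*(n + 3*u)*(n + 6*u)*(n*u + u)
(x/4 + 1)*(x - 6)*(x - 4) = x^3/4 - 3*x^2/2 - 4*x + 24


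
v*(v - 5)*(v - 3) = v^3 - 8*v^2 + 15*v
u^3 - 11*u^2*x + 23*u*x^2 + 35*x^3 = (u - 7*x)*(u - 5*x)*(u + x)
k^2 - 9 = (k - 3)*(k + 3)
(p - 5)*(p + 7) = p^2 + 2*p - 35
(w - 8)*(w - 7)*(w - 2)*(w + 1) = w^4 - 16*w^3 + 69*w^2 - 26*w - 112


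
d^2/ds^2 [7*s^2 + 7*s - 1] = 14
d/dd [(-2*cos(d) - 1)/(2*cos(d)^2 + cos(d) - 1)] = (4*sin(d)^2 - 4*cos(d) - 7)*sin(d)/(cos(d) + cos(2*d))^2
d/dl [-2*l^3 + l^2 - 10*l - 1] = -6*l^2 + 2*l - 10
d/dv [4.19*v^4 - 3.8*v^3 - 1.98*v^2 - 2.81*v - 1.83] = 16.76*v^3 - 11.4*v^2 - 3.96*v - 2.81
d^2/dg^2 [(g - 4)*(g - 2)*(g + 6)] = 6*g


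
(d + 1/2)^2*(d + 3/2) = d^3 + 5*d^2/2 + 7*d/4 + 3/8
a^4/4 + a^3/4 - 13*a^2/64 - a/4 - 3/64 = (a/4 + 1/4)*(a - 1)*(a + 1/4)*(a + 3/4)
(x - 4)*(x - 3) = x^2 - 7*x + 12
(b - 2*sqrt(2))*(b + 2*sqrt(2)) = b^2 - 8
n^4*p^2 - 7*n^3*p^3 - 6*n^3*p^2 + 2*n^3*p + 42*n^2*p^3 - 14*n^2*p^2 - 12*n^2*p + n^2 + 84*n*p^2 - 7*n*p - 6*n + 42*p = (n - 6)*(n - 7*p)*(n*p + 1)^2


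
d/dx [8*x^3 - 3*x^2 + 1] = 6*x*(4*x - 1)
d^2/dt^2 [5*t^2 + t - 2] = 10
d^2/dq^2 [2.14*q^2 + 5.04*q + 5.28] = 4.28000000000000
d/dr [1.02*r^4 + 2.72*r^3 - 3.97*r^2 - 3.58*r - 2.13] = 4.08*r^3 + 8.16*r^2 - 7.94*r - 3.58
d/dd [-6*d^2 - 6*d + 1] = -12*d - 6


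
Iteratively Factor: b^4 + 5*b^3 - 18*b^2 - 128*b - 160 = (b + 4)*(b^3 + b^2 - 22*b - 40) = (b + 2)*(b + 4)*(b^2 - b - 20) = (b - 5)*(b + 2)*(b + 4)*(b + 4)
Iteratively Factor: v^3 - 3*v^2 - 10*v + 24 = (v + 3)*(v^2 - 6*v + 8) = (v - 2)*(v + 3)*(v - 4)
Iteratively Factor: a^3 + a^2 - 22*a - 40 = (a + 4)*(a^2 - 3*a - 10) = (a + 2)*(a + 4)*(a - 5)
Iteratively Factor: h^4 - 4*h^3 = (h)*(h^3 - 4*h^2) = h^2*(h^2 - 4*h) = h^2*(h - 4)*(h)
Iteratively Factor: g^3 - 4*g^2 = (g)*(g^2 - 4*g) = g*(g - 4)*(g)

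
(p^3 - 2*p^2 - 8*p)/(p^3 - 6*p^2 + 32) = p/(p - 4)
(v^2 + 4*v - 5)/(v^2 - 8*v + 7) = (v + 5)/(v - 7)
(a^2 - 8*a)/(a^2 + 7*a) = (a - 8)/(a + 7)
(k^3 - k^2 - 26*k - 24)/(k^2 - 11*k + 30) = (k^2 + 5*k + 4)/(k - 5)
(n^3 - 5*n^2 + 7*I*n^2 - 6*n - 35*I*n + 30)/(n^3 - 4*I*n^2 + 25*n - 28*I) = (n^3 + n^2*(-5 + 7*I) - n*(6 + 35*I) + 30)/(n^3 - 4*I*n^2 + 25*n - 28*I)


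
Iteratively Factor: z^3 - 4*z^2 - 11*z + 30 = (z - 2)*(z^2 - 2*z - 15) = (z - 5)*(z - 2)*(z + 3)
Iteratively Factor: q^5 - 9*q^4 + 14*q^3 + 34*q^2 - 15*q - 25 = (q - 5)*(q^4 - 4*q^3 - 6*q^2 + 4*q + 5) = (q - 5)*(q + 1)*(q^3 - 5*q^2 - q + 5) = (q - 5)^2*(q + 1)*(q^2 - 1) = (q - 5)^2*(q - 1)*(q + 1)*(q + 1)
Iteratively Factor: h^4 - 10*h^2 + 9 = (h + 1)*(h^3 - h^2 - 9*h + 9) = (h - 3)*(h + 1)*(h^2 + 2*h - 3) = (h - 3)*(h + 1)*(h + 3)*(h - 1)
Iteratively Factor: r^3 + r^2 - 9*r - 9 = (r + 1)*(r^2 - 9) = (r + 1)*(r + 3)*(r - 3)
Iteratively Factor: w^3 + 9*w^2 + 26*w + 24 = (w + 2)*(w^2 + 7*w + 12) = (w + 2)*(w + 3)*(w + 4)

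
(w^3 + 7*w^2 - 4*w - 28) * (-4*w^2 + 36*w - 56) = -4*w^5 + 8*w^4 + 212*w^3 - 424*w^2 - 784*w + 1568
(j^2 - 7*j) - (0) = j^2 - 7*j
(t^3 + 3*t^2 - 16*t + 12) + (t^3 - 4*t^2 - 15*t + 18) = 2*t^3 - t^2 - 31*t + 30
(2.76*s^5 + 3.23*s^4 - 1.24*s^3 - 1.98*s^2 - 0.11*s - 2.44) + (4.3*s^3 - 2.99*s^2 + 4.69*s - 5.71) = 2.76*s^5 + 3.23*s^4 + 3.06*s^3 - 4.97*s^2 + 4.58*s - 8.15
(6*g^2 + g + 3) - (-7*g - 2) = 6*g^2 + 8*g + 5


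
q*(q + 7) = q^2 + 7*q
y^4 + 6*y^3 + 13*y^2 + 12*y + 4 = (y + 1)^2*(y + 2)^2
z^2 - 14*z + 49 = (z - 7)^2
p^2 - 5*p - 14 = (p - 7)*(p + 2)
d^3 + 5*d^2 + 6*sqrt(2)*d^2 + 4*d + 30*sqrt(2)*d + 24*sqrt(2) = (d + 1)*(d + 4)*(d + 6*sqrt(2))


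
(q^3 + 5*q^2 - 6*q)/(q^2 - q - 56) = q*(-q^2 - 5*q + 6)/(-q^2 + q + 56)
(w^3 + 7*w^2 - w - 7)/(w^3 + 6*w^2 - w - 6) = (w + 7)/(w + 6)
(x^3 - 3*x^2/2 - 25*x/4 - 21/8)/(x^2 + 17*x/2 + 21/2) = (x^2 - 3*x - 7/4)/(x + 7)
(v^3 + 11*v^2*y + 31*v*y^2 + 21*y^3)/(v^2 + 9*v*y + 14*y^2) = (v^2 + 4*v*y + 3*y^2)/(v + 2*y)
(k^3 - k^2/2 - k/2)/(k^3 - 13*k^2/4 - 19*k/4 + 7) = 2*k*(2*k + 1)/(4*k^2 - 9*k - 28)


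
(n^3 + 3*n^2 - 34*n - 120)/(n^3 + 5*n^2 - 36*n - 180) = (n + 4)/(n + 6)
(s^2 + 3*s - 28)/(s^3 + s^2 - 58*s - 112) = (s - 4)/(s^2 - 6*s - 16)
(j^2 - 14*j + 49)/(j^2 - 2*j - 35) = (j - 7)/(j + 5)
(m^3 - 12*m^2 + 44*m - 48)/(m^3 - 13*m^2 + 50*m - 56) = (m - 6)/(m - 7)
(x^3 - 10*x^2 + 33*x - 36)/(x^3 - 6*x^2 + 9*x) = (x - 4)/x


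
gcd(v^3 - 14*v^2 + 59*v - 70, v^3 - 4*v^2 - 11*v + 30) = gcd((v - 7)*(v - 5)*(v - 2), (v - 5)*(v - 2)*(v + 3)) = v^2 - 7*v + 10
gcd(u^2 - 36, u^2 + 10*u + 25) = 1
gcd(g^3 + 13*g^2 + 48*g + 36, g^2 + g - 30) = g + 6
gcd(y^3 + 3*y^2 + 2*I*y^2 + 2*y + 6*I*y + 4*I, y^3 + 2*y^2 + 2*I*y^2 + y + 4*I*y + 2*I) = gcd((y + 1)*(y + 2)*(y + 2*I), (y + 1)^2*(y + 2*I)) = y^2 + y*(1 + 2*I) + 2*I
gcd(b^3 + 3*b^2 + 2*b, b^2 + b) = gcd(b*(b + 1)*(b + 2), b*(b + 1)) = b^2 + b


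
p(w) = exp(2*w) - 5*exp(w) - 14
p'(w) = 2*exp(2*w) - 5*exp(w)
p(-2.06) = -14.62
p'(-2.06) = -0.60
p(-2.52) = -14.40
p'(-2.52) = -0.39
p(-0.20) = -17.42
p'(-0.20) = -2.75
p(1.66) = -12.64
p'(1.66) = 29.02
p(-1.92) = -14.71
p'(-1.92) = -0.69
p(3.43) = 784.98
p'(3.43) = 1752.35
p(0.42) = -19.29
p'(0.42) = -2.98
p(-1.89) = -14.73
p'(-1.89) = -0.71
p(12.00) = 26488308341.89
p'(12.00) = 52977430485.73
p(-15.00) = -14.00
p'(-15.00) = 0.00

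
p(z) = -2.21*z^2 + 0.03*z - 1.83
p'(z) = 0.03 - 4.42*z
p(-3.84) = -34.53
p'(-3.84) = 17.00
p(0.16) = -1.88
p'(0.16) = -0.68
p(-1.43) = -6.39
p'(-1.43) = 6.35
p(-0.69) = -2.90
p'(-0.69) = 3.08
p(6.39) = -91.88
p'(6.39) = -28.21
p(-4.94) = -55.91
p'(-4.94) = 21.86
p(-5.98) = -81.04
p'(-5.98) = 26.46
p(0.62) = -2.66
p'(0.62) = -2.71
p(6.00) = -81.21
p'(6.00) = -26.49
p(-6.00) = -81.57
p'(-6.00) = 26.55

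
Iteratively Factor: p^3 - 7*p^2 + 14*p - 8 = (p - 4)*(p^2 - 3*p + 2) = (p - 4)*(p - 1)*(p - 2)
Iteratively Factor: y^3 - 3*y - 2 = (y + 1)*(y^2 - y - 2) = (y - 2)*(y + 1)*(y + 1)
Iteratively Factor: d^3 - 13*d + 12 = (d - 3)*(d^2 + 3*d - 4) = (d - 3)*(d + 4)*(d - 1)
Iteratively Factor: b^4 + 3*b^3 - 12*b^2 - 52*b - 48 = (b + 2)*(b^3 + b^2 - 14*b - 24) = (b - 4)*(b + 2)*(b^2 + 5*b + 6) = (b - 4)*(b + 2)^2*(b + 3)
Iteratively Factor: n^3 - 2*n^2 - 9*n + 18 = (n + 3)*(n^2 - 5*n + 6) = (n - 3)*(n + 3)*(n - 2)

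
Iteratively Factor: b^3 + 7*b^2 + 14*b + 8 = (b + 1)*(b^2 + 6*b + 8) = (b + 1)*(b + 4)*(b + 2)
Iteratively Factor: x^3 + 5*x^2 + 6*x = (x)*(x^2 + 5*x + 6) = x*(x + 3)*(x + 2)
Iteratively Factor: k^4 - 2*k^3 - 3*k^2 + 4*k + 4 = (k + 1)*(k^3 - 3*k^2 + 4) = (k + 1)^2*(k^2 - 4*k + 4) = (k - 2)*(k + 1)^2*(k - 2)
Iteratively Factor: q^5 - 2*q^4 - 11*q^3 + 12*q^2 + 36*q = (q + 2)*(q^4 - 4*q^3 - 3*q^2 + 18*q) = (q - 3)*(q + 2)*(q^3 - q^2 - 6*q) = (q - 3)*(q + 2)^2*(q^2 - 3*q) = (q - 3)^2*(q + 2)^2*(q)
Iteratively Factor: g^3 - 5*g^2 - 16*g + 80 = (g + 4)*(g^2 - 9*g + 20) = (g - 5)*(g + 4)*(g - 4)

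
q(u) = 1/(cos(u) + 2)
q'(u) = sin(u)/(cos(u) + 2)^2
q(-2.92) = 0.98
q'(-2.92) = -0.21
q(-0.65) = 0.36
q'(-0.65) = -0.08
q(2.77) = 0.94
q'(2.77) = 0.32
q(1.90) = 0.60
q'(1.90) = 0.34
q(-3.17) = 1.00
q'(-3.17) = 0.03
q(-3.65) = 0.89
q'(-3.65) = 0.38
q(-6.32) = 0.33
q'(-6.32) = -0.00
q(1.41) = 0.46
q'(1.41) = 0.21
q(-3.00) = 0.99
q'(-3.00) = -0.14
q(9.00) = 0.92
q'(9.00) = 0.35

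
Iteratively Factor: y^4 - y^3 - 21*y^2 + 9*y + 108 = (y + 3)*(y^3 - 4*y^2 - 9*y + 36) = (y - 3)*(y + 3)*(y^2 - y - 12) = (y - 3)*(y + 3)^2*(y - 4)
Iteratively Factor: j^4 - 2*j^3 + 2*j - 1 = (j + 1)*(j^3 - 3*j^2 + 3*j - 1) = (j - 1)*(j + 1)*(j^2 - 2*j + 1) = (j - 1)^2*(j + 1)*(j - 1)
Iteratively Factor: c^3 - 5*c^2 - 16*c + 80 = (c - 4)*(c^2 - c - 20) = (c - 4)*(c + 4)*(c - 5)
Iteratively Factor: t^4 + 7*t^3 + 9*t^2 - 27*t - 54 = (t + 3)*(t^3 + 4*t^2 - 3*t - 18) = (t - 2)*(t + 3)*(t^2 + 6*t + 9) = (t - 2)*(t + 3)^2*(t + 3)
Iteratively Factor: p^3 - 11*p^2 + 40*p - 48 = (p - 3)*(p^2 - 8*p + 16) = (p - 4)*(p - 3)*(p - 4)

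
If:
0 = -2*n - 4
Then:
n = -2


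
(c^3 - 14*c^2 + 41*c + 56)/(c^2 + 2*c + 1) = (c^2 - 15*c + 56)/(c + 1)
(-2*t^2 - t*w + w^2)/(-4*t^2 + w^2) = (t + w)/(2*t + w)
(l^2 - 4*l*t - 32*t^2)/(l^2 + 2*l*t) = (l^2 - 4*l*t - 32*t^2)/(l*(l + 2*t))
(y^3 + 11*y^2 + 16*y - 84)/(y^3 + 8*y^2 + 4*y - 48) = (y + 7)/(y + 4)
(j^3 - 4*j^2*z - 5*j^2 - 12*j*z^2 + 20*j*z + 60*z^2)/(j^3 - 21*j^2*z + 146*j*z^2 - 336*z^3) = (j^2 + 2*j*z - 5*j - 10*z)/(j^2 - 15*j*z + 56*z^2)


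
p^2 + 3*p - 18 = (p - 3)*(p + 6)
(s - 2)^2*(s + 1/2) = s^3 - 7*s^2/2 + 2*s + 2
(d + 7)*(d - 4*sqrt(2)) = d^2 - 4*sqrt(2)*d + 7*d - 28*sqrt(2)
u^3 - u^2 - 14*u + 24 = (u - 3)*(u - 2)*(u + 4)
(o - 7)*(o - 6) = o^2 - 13*o + 42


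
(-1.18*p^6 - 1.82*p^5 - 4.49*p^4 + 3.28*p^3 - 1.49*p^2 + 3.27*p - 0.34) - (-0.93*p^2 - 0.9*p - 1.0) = -1.18*p^6 - 1.82*p^5 - 4.49*p^4 + 3.28*p^3 - 0.56*p^2 + 4.17*p + 0.66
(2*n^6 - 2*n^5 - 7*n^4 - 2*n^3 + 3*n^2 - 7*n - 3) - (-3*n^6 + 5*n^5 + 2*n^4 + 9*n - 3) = 5*n^6 - 7*n^5 - 9*n^4 - 2*n^3 + 3*n^2 - 16*n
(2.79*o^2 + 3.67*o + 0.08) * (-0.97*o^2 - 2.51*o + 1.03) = -2.7063*o^4 - 10.5628*o^3 - 6.4156*o^2 + 3.5793*o + 0.0824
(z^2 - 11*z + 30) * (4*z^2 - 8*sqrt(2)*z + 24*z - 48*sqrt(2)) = 4*z^4 - 20*z^3 - 8*sqrt(2)*z^3 - 144*z^2 + 40*sqrt(2)*z^2 + 288*sqrt(2)*z + 720*z - 1440*sqrt(2)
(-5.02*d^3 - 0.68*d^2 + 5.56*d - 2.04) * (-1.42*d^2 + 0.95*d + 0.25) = 7.1284*d^5 - 3.8034*d^4 - 9.7962*d^3 + 8.0088*d^2 - 0.548*d - 0.51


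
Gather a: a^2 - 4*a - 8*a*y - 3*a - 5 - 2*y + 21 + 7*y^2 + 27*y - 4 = a^2 + a*(-8*y - 7) + 7*y^2 + 25*y + 12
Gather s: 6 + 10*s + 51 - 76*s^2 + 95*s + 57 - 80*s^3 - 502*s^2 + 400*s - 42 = -80*s^3 - 578*s^2 + 505*s + 72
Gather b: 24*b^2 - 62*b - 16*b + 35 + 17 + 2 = 24*b^2 - 78*b + 54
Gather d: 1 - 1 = 0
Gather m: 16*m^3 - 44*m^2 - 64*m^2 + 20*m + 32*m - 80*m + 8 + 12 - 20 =16*m^3 - 108*m^2 - 28*m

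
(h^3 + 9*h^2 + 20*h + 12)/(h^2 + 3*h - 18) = (h^2 + 3*h + 2)/(h - 3)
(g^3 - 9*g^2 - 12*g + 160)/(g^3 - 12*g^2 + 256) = (g - 5)/(g - 8)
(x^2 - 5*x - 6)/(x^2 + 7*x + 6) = (x - 6)/(x + 6)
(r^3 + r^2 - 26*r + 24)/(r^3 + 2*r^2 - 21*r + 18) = (r - 4)/(r - 3)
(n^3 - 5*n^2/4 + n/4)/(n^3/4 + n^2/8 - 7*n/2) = 2*(4*n^2 - 5*n + 1)/(2*n^2 + n - 28)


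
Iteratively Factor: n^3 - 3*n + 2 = (n - 1)*(n^2 + n - 2) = (n - 1)*(n + 2)*(n - 1)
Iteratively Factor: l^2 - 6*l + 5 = (l - 5)*(l - 1)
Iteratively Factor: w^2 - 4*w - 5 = (w + 1)*(w - 5)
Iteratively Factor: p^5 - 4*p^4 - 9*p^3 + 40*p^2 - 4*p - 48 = (p + 3)*(p^4 - 7*p^3 + 12*p^2 + 4*p - 16) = (p - 2)*(p + 3)*(p^3 - 5*p^2 + 2*p + 8) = (p - 2)*(p + 1)*(p + 3)*(p^2 - 6*p + 8) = (p - 4)*(p - 2)*(p + 1)*(p + 3)*(p - 2)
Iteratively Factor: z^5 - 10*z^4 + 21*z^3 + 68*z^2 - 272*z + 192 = (z - 4)*(z^4 - 6*z^3 - 3*z^2 + 56*z - 48) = (z - 4)^2*(z^3 - 2*z^2 - 11*z + 12) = (z - 4)^2*(z - 1)*(z^2 - z - 12) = (z - 4)^2*(z - 1)*(z + 3)*(z - 4)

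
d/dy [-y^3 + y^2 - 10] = y*(2 - 3*y)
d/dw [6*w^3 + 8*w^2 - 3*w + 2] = 18*w^2 + 16*w - 3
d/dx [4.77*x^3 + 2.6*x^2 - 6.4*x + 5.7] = 14.31*x^2 + 5.2*x - 6.4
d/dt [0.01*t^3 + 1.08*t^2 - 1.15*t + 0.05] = 0.03*t^2 + 2.16*t - 1.15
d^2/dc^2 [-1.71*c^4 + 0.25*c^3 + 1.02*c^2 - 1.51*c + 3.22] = -20.52*c^2 + 1.5*c + 2.04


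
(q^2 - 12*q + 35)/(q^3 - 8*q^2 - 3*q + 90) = (q - 7)/(q^2 - 3*q - 18)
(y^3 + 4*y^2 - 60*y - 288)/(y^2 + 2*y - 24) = (y^2 - 2*y - 48)/(y - 4)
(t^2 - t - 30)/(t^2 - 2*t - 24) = (t + 5)/(t + 4)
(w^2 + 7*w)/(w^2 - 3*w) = (w + 7)/(w - 3)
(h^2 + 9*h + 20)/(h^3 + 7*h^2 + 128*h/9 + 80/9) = 9*(h + 5)/(9*h^2 + 27*h + 20)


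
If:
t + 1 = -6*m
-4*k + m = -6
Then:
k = 35/24 - t/24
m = -t/6 - 1/6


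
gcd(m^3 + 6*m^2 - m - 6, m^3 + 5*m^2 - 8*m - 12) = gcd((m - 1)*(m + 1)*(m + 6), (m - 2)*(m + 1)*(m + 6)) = m^2 + 7*m + 6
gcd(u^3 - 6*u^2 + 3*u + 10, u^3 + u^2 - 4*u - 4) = u^2 - u - 2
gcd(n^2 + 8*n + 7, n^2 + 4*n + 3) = n + 1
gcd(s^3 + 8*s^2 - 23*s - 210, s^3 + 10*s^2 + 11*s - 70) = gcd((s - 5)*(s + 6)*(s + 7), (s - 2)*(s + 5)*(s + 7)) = s + 7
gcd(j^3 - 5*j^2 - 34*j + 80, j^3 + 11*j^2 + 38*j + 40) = j + 5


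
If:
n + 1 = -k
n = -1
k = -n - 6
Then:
No Solution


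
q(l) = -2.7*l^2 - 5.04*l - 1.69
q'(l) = -5.4*l - 5.04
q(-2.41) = -5.23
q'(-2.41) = 7.97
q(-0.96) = 0.66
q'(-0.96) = 0.14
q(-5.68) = -60.17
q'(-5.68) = 25.63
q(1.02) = -9.64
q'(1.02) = -10.55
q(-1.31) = 0.28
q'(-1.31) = 2.03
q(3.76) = -58.81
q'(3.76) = -25.34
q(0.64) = -6.02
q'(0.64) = -8.50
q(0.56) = -5.36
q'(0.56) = -8.06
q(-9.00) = -175.03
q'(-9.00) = 43.56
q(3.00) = -41.11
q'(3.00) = -21.24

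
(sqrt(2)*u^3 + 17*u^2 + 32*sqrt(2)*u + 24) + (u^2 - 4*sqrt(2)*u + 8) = sqrt(2)*u^3 + 18*u^2 + 28*sqrt(2)*u + 32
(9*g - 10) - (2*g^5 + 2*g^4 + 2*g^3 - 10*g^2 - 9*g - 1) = -2*g^5 - 2*g^4 - 2*g^3 + 10*g^2 + 18*g - 9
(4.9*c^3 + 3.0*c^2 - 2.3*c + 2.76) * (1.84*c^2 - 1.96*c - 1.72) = 9.016*c^5 - 4.084*c^4 - 18.54*c^3 + 4.4264*c^2 - 1.4536*c - 4.7472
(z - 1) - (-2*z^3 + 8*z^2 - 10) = 2*z^3 - 8*z^2 + z + 9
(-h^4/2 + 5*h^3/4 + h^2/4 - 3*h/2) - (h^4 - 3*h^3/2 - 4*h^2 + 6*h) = -3*h^4/2 + 11*h^3/4 + 17*h^2/4 - 15*h/2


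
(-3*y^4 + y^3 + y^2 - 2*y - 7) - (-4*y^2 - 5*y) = -3*y^4 + y^3 + 5*y^2 + 3*y - 7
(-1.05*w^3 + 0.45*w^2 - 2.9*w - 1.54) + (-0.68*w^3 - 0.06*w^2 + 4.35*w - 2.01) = -1.73*w^3 + 0.39*w^2 + 1.45*w - 3.55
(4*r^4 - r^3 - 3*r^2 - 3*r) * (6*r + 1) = 24*r^5 - 2*r^4 - 19*r^3 - 21*r^2 - 3*r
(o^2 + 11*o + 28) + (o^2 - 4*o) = 2*o^2 + 7*o + 28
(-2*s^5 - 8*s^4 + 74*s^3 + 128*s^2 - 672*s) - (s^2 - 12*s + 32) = -2*s^5 - 8*s^4 + 74*s^3 + 127*s^2 - 660*s - 32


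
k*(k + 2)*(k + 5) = k^3 + 7*k^2 + 10*k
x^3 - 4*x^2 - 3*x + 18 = (x - 3)^2*(x + 2)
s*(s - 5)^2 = s^3 - 10*s^2 + 25*s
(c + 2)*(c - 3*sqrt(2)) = c^2 - 3*sqrt(2)*c + 2*c - 6*sqrt(2)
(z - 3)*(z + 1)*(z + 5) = z^3 + 3*z^2 - 13*z - 15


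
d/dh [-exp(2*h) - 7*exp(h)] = (-2*exp(h) - 7)*exp(h)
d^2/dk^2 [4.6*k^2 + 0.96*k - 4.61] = 9.20000000000000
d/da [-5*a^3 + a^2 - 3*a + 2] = -15*a^2 + 2*a - 3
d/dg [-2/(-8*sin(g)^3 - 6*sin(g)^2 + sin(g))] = 2*(-24*cos(g) - 12/tan(g) + cos(g)/sin(g)^2)/(8*sin(g)^2 + 6*sin(g) - 1)^2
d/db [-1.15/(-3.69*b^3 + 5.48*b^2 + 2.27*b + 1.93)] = (-12.7305*b^2 + 12.604*b + 2.6105)/(-3.69*b^3 + 5.48*b^2 + 2.27*b + 1.93)^2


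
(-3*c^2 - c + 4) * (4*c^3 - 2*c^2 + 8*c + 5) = -12*c^5 + 2*c^4 - 6*c^3 - 31*c^2 + 27*c + 20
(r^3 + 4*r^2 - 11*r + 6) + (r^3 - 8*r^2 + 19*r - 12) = 2*r^3 - 4*r^2 + 8*r - 6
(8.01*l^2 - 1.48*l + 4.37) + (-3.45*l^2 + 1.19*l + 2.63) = 4.56*l^2 - 0.29*l + 7.0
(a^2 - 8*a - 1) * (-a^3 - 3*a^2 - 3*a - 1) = -a^5 + 5*a^4 + 22*a^3 + 26*a^2 + 11*a + 1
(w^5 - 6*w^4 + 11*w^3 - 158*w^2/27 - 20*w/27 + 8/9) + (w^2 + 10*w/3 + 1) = w^5 - 6*w^4 + 11*w^3 - 131*w^2/27 + 70*w/27 + 17/9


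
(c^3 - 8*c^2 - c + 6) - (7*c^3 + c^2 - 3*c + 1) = -6*c^3 - 9*c^2 + 2*c + 5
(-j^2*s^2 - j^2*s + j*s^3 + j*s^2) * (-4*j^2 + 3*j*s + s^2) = 4*j^4*s^2 + 4*j^4*s - 7*j^3*s^3 - 7*j^3*s^2 + 2*j^2*s^4 + 2*j^2*s^3 + j*s^5 + j*s^4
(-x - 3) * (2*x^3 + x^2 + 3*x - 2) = -2*x^4 - 7*x^3 - 6*x^2 - 7*x + 6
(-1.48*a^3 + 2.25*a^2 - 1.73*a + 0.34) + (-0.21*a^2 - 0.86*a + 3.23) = -1.48*a^3 + 2.04*a^2 - 2.59*a + 3.57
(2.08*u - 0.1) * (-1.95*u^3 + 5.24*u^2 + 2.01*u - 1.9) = -4.056*u^4 + 11.0942*u^3 + 3.6568*u^2 - 4.153*u + 0.19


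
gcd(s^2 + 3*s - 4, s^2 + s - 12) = s + 4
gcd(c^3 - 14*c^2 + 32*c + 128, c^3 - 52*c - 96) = c^2 - 6*c - 16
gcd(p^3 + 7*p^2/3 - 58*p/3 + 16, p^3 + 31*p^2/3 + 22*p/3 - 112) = p^2 + 10*p/3 - 16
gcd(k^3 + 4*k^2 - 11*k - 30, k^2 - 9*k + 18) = k - 3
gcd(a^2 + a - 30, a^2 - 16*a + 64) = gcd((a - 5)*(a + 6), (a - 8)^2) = 1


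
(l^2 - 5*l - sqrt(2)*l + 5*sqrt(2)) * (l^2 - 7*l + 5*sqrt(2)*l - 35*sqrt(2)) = l^4 - 12*l^3 + 4*sqrt(2)*l^3 - 48*sqrt(2)*l^2 + 25*l^2 + 120*l + 140*sqrt(2)*l - 350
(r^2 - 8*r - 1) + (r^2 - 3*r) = 2*r^2 - 11*r - 1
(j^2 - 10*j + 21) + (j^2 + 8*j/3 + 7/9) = 2*j^2 - 22*j/3 + 196/9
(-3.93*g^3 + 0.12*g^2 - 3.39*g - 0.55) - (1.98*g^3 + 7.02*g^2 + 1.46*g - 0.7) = -5.91*g^3 - 6.9*g^2 - 4.85*g + 0.15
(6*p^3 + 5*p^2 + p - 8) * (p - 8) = 6*p^4 - 43*p^3 - 39*p^2 - 16*p + 64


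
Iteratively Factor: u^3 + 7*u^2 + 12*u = (u + 3)*(u^2 + 4*u) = (u + 3)*(u + 4)*(u)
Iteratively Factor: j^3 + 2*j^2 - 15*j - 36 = (j - 4)*(j^2 + 6*j + 9) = (j - 4)*(j + 3)*(j + 3)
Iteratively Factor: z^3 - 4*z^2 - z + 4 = (z + 1)*(z^2 - 5*z + 4) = (z - 1)*(z + 1)*(z - 4)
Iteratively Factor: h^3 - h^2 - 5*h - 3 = (h - 3)*(h^2 + 2*h + 1) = (h - 3)*(h + 1)*(h + 1)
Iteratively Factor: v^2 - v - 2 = (v - 2)*(v + 1)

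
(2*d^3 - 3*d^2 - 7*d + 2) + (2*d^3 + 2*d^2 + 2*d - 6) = 4*d^3 - d^2 - 5*d - 4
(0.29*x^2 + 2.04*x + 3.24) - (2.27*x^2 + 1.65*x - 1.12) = -1.98*x^2 + 0.39*x + 4.36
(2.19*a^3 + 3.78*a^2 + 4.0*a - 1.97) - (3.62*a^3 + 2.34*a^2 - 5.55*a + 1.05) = -1.43*a^3 + 1.44*a^2 + 9.55*a - 3.02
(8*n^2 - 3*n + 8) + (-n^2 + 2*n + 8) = 7*n^2 - n + 16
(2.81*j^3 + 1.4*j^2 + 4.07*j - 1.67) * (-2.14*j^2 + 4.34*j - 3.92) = -6.0134*j^5 + 9.1994*j^4 - 13.649*j^3 + 15.7496*j^2 - 23.2022*j + 6.5464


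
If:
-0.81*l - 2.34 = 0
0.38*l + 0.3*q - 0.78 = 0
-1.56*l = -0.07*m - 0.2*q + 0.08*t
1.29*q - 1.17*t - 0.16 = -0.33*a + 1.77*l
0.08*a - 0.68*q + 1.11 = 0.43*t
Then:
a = -192.20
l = -2.89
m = -131.49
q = 6.26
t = -43.07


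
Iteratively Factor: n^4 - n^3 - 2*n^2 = (n + 1)*(n^3 - 2*n^2) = n*(n + 1)*(n^2 - 2*n) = n*(n - 2)*(n + 1)*(n)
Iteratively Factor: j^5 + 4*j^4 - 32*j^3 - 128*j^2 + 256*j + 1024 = (j + 4)*(j^4 - 32*j^2 + 256) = (j + 4)^2*(j^3 - 4*j^2 - 16*j + 64) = (j - 4)*(j + 4)^2*(j^2 - 16) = (j - 4)*(j + 4)^3*(j - 4)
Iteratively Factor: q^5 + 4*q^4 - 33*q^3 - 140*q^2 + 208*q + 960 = (q - 3)*(q^4 + 7*q^3 - 12*q^2 - 176*q - 320) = (q - 3)*(q + 4)*(q^3 + 3*q^2 - 24*q - 80) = (q - 3)*(q + 4)^2*(q^2 - q - 20) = (q - 3)*(q + 4)^3*(q - 5)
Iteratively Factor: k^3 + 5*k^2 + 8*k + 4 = (k + 1)*(k^2 + 4*k + 4) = (k + 1)*(k + 2)*(k + 2)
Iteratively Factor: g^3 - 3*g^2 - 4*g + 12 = (g + 2)*(g^2 - 5*g + 6) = (g - 3)*(g + 2)*(g - 2)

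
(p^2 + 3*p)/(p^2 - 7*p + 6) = p*(p + 3)/(p^2 - 7*p + 6)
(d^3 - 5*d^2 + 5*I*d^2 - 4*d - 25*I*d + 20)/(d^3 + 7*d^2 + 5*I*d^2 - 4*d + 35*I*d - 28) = (d - 5)/(d + 7)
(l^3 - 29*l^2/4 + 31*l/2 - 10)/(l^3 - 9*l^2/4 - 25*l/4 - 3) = (4*l^2 - 13*l + 10)/(4*l^2 + 7*l + 3)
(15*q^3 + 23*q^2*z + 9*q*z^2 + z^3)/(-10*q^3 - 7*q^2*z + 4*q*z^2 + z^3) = (3*q + z)/(-2*q + z)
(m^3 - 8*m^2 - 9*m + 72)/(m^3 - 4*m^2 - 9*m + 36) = (m - 8)/(m - 4)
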